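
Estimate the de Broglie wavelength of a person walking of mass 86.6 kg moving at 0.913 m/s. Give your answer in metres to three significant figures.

p = mv = 86.6 × 0.913 = 7.907 × 10¹ kg·m/s.
λ = h/p = 6.626 × 10⁻³⁴ / 7.907 × 10¹ = 8.38 × 10⁻³⁶ m.

λ = 8.38 × 10⁻³⁶ m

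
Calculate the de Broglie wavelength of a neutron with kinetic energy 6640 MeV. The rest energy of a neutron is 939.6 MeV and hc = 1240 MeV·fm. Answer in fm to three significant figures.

Total energy E = KE + m₀c² = 6640 + 939.6 = 7579.6 MeV.
(pc)² = E² − (m₀c²)² = (7579.6)² − (939.6)² = 5.657 × 10⁷ MeV², so pc = 7521 MeV.
λ = hc/(pc) = 1240 MeV·fm / 7521 MeV = 0.165 fm.

λ = 0.165 fm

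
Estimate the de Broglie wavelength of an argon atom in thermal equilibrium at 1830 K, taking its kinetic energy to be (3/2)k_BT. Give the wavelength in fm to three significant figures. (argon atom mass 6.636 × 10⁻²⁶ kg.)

KE = (3/2)k_BT = 1.5 × 1.381 × 10⁻²³ × 1830 = 3.791 × 10⁻²⁰ J.
p = √(2mKE) = √(2 × 6.636 × 10⁻²⁶ × 3.791 × 10⁻²⁰) = 7.093 × 10⁻²³ kg·m/s.
λ = h/p = 9.34 × 10⁻¹² m = 9340 fm.

λ = 9340 fm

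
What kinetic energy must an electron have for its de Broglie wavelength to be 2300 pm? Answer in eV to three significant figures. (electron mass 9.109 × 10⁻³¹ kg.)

p = h/λ = 6.626 × 10⁻³⁴ / 2.300 × 10⁻⁹ = 2.881 × 10⁻²⁵ kg·m/s.
KE = p²/(2m) = (2.881 × 10⁻²⁵)² / (2 × 9.109 × 10⁻³¹) = 4.556 × 10⁻²⁰ J = 0.284 eV.

KE = 0.284 eV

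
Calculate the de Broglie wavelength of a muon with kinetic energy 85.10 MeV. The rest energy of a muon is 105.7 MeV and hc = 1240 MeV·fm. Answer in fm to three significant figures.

Total energy E = KE + m₀c² = 85.10 + 105.7 = 190.80 MeV.
(pc)² = E² − (m₀c²)² = (190.80)² − (105.7)² = 2.523 × 10⁴ MeV², so pc = 158.8 MeV.
λ = hc/(pc) = 1240 MeV·fm / 158.8 MeV = 7.81 fm.

λ = 7.81 fm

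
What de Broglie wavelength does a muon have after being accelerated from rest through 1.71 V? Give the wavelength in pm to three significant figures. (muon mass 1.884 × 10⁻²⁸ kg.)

KE = eV = 1.602 × 10⁻¹⁹ × 1.710 = 2.739 × 10⁻¹⁹ J.
p = √(2mKE) = √(2 × 1.884 × 10⁻²⁸ × 2.739 × 10⁻¹⁹) = 1.016 × 10⁻²³ kg·m/s.
λ = h/p = 6.626 × 10⁻³⁴ / 1.016 × 10⁻²³ = 6.52 × 10⁻¹¹ m = 65.2 pm.

λ = 65.2 pm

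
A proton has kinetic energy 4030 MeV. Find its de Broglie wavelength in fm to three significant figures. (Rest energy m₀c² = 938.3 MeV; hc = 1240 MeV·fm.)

Total energy E = KE + m₀c² = 4030 + 938.3 = 4968.3 MeV.
(pc)² = E² − (m₀c²)² = (4968.3)² − (938.3)² = 2.380 × 10⁷ MeV², so pc = 4879 MeV.
λ = hc/(pc) = 1240 MeV·fm / 4879 MeV = 0.254 fm.

λ = 0.254 fm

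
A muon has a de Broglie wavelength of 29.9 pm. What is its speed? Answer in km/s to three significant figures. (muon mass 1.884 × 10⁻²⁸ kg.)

v = 118 km/s

p = h/λ = 6.626 × 10⁻³⁴ / 2.990 × 10⁻¹¹ = 2.216 × 10⁻²³ kg·m/s.
v = p/m = 2.216 × 10⁻²³ / 1.884 × 10⁻²⁸ = 1.18 × 10⁵ m/s = 118 km/s.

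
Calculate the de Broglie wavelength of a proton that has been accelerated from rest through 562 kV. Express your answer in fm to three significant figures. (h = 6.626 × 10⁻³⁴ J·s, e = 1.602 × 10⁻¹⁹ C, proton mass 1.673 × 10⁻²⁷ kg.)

KE = eV = 1.602 × 10⁻¹⁹ × 5.620 × 10⁵ = 9.003 × 10⁻¹⁴ J.
p = √(2mKE) = √(2 × 1.673 × 10⁻²⁷ × 9.003 × 10⁻¹⁴) = 1.736 × 10⁻²⁰ kg·m/s.
λ = h/p = 6.626 × 10⁻³⁴ / 1.736 × 10⁻²⁰ = 3.82 × 10⁻¹⁴ m = 38.2 fm.

λ = 38.2 fm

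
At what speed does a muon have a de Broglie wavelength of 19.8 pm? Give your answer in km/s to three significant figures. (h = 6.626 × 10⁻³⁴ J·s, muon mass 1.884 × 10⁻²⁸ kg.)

v = 178 km/s

p = h/λ = 6.626 × 10⁻³⁴ / 1.980 × 10⁻¹¹ = 3.346 × 10⁻²³ kg·m/s.
v = p/m = 3.346 × 10⁻²³ / 1.884 × 10⁻²⁸ = 1.78 × 10⁵ m/s = 178 km/s.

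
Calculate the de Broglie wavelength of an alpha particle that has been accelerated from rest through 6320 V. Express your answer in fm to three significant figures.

λ = 128 fm

KE = 2eV = 2 × 1.602 × 10⁻¹⁹ × 6320 = 2.025 × 10⁻¹⁵ J.
p = √(2mKE) = √(2 × 6.645 × 10⁻²⁷ × 2.025 × 10⁻¹⁵) = 5.188 × 10⁻²¹ kg·m/s.
λ = h/p = 6.626 × 10⁻³⁴ / 5.188 × 10⁻²¹ = 1.28 × 10⁻¹³ m = 128 fm.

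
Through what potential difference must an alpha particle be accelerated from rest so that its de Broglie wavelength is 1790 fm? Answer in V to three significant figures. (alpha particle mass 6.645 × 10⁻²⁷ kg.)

V = 32.2 V

p = h/λ = 6.626 × 10⁻³⁴ / 1.790 × 10⁻¹² = 3.702 × 10⁻²² kg·m/s.
KE = p²/(2m) = 1.031 × 10⁻¹⁷ J.
V = KE/2e = 1.031 × 10⁻¹⁷ / (2 × 1.602 × 10⁻¹⁹) = 32.2 V.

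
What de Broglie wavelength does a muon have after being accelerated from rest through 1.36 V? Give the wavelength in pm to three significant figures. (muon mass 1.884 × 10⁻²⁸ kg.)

KE = eV = 1.602 × 10⁻¹⁹ × 1.360 = 2.179 × 10⁻¹⁹ J.
p = √(2mKE) = √(2 × 1.884 × 10⁻²⁸ × 2.179 × 10⁻¹⁹) = 9.061 × 10⁻²⁴ kg·m/s.
λ = h/p = 6.626 × 10⁻³⁴ / 9.061 × 10⁻²⁴ = 7.31 × 10⁻¹¹ m = 73.1 pm.

λ = 73.1 pm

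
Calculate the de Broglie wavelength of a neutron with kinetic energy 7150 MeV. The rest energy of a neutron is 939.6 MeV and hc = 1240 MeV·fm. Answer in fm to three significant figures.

λ = 0.154 fm

Total energy E = KE + m₀c² = 7150 + 939.6 = 8089.6 MeV.
(pc)² = E² − (m₀c²)² = (8089.6)² − (939.6)² = 6.456 × 10⁷ MeV², so pc = 8035 MeV.
λ = hc/(pc) = 1240 MeV·fm / 8035 MeV = 0.154 fm.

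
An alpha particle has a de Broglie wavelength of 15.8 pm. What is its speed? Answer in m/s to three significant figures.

v = 6310 m/s

p = h/λ = 6.626 × 10⁻³⁴ / 1.580 × 10⁻¹¹ = 4.194 × 10⁻²³ kg·m/s.
v = p/m = 4.194 × 10⁻²³ / 6.645 × 10⁻²⁷ = 6.31 × 10³ m/s = 6310 m/s.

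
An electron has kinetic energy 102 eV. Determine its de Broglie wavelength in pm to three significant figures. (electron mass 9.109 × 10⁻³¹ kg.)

λ = 121 pm

KE = 102 eV = 1.634 × 10⁻¹⁷ J.
p = √(2mKE) = √(2 × 9.109 × 10⁻³¹ × 1.634 × 10⁻¹⁷) = 5.456 × 10⁻²⁴ kg·m/s.
λ = h/p = 6.626 × 10⁻³⁴ / 5.456 × 10⁻²⁴ = 1.21 × 10⁻¹⁰ m = 121 pm.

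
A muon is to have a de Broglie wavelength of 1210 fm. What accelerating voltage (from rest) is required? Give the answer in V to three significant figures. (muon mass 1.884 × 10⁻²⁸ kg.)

p = h/λ = 6.626 × 10⁻³⁴ / 1.210 × 10⁻¹² = 5.476 × 10⁻²² kg·m/s.
KE = p²/(2m) = 7.958 × 10⁻¹⁶ J.
V = KE/e = 7.958 × 10⁻¹⁶ / (1.602 × 10⁻¹⁹) = 4970 V.

V = 4970 V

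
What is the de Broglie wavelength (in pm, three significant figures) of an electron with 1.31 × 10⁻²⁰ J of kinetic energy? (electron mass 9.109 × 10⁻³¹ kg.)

p = √(2mKE) = √(2 × 9.109 × 10⁻³¹ × 1.310 × 10⁻²⁰) = 1.545 × 10⁻²⁵ kg·m/s.
λ = h/p = 6.626 × 10⁻³⁴ / 1.545 × 10⁻²⁵ = 4.29 × 10⁻⁹ m = 4290 pm.

λ = 4290 pm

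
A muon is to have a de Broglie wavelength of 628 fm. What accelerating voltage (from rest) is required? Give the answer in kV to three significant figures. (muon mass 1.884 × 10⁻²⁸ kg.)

p = h/λ = 6.626 × 10⁻³⁴ / 6.280 × 10⁻¹³ = 1.055 × 10⁻²¹ kg·m/s.
KE = p²/(2m) = 2.954 × 10⁻¹⁵ J.
V = KE/e = 2.954 × 10⁻¹⁵ / (1.602 × 10⁻¹⁹) = 18.4 kV.

V = 18.4 kV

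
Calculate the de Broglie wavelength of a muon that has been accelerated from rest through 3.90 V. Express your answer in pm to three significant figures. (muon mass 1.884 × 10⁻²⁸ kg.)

KE = eV = 1.602 × 10⁻¹⁹ × 3.900 = 6.248 × 10⁻¹⁹ J.
p = √(2mKE) = √(2 × 1.884 × 10⁻²⁸ × 6.248 × 10⁻¹⁹) = 1.534 × 10⁻²³ kg·m/s.
λ = h/p = 6.626 × 10⁻³⁴ / 1.534 × 10⁻²³ = 4.32 × 10⁻¹¹ m = 43.2 pm.

λ = 43.2 pm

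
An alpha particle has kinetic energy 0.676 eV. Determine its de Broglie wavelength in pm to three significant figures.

λ = 17.5 pm

KE = 0.676 eV = 1.083 × 10⁻¹⁹ J.
p = √(2mKE) = √(2 × 6.645 × 10⁻²⁷ × 1.083 × 10⁻¹⁹) = 3.794 × 10⁻²³ kg·m/s.
λ = h/p = 6.626 × 10⁻³⁴ / 3.794 × 10⁻²³ = 1.75 × 10⁻¹¹ m = 17.5 pm.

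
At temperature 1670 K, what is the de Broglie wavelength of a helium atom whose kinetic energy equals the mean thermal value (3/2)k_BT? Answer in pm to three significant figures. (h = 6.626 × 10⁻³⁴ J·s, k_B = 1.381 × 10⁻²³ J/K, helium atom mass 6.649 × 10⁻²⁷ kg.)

KE = (3/2)k_BT = 1.5 × 1.381 × 10⁻²³ × 1670 = 3.459 × 10⁻²⁰ J.
p = √(2mKE) = √(2 × 6.649 × 10⁻²⁷ × 3.459 × 10⁻²⁰) = 2.145 × 10⁻²³ kg·m/s.
λ = h/p = 3.09 × 10⁻¹¹ m = 30.9 pm.

λ = 30.9 pm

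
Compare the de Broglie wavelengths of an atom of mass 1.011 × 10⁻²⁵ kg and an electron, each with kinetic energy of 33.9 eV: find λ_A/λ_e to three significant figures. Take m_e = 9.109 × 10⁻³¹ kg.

At fixed KE, p = √(2mKE) so λ = h/p ∝ 1/√m.
λ_A/λ_e = √(m_e/m_A) = √(9.109 × 10⁻³¹/1.011 × 10⁻²⁵) = √(9.010 × 10⁻⁶) = 3.00 × 10⁻³.

λ_A/λ_e = 3.00 × 10⁻³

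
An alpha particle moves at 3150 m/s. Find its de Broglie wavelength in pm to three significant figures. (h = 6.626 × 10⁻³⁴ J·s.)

λ = 31.7 pm

p = mv = 6.645 × 10⁻²⁷ × 3150 = 2.093 × 10⁻²³ kg·m/s.
λ = h/p = 6.626 × 10⁻³⁴ / 2.093 × 10⁻²³ = 3.17 × 10⁻¹¹ m = 31.7 pm.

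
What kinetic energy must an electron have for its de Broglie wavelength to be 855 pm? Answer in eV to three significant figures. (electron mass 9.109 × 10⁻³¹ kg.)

p = h/λ = 6.626 × 10⁻³⁴ / 8.550 × 10⁻¹⁰ = 7.750 × 10⁻²⁵ kg·m/s.
KE = p²/(2m) = (7.750 × 10⁻²⁵)² / (2 × 9.109 × 10⁻³¹) = 3.297 × 10⁻¹⁹ J = 2.06 eV.

KE = 2.06 eV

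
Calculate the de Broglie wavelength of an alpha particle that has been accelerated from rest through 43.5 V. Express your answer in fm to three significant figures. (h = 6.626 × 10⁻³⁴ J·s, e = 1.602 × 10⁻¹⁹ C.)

KE = 2eV = 2 × 1.602 × 10⁻¹⁹ × 43.50 = 1.394 × 10⁻¹⁷ J.
p = √(2mKE) = √(2 × 6.645 × 10⁻²⁷ × 1.394 × 10⁻¹⁷) = 4.304 × 10⁻²² kg·m/s.
λ = h/p = 6.626 × 10⁻³⁴ / 4.304 × 10⁻²² = 1.54 × 10⁻¹² m = 1540 fm.

λ = 1540 fm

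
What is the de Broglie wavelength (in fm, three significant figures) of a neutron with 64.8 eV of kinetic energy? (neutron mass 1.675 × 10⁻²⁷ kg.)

λ = 3550 fm

KE = 64.8 eV = 1.038 × 10⁻¹⁷ J.
p = √(2mKE) = √(2 × 1.675 × 10⁻²⁷ × 1.038 × 10⁻¹⁷) = 1.865 × 10⁻²² kg·m/s.
λ = h/p = 6.626 × 10⁻³⁴ / 1.865 × 10⁻²² = 3.55 × 10⁻¹² m = 3550 fm.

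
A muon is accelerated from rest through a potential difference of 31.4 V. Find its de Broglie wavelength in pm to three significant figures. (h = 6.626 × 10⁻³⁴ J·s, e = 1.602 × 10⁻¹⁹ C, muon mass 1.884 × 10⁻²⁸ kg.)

KE = eV = 1.602 × 10⁻¹⁹ × 31.40 = 5.030 × 10⁻¹⁸ J.
p = √(2mKE) = √(2 × 1.884 × 10⁻²⁸ × 5.030 × 10⁻¹⁸) = 4.354 × 10⁻²³ kg·m/s.
λ = h/p = 6.626 × 10⁻³⁴ / 4.354 × 10⁻²³ = 1.52 × 10⁻¹¹ m = 15.2 pm.

λ = 15.2 pm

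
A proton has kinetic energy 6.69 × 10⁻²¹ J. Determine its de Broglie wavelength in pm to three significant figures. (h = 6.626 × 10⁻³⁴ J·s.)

λ = 140 pm

p = √(2mKE) = √(2 × 1.673 × 10⁻²⁷ × 6.690 × 10⁻²¹) = 4.731 × 10⁻²⁴ kg·m/s.
λ = h/p = 6.626 × 10⁻³⁴ / 4.731 × 10⁻²⁴ = 1.40 × 10⁻¹⁰ m = 140 pm.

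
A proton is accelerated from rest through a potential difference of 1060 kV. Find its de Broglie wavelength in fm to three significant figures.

KE = eV = 1.602 × 10⁻¹⁹ × 1.060 × 10⁶ = 1.698 × 10⁻¹³ J.
p = √(2mKE) = √(2 × 1.673 × 10⁻²⁷ × 1.698 × 10⁻¹³) = 2.384 × 10⁻²⁰ kg·m/s.
λ = h/p = 6.626 × 10⁻³⁴ / 2.384 × 10⁻²⁰ = 2.78 × 10⁻¹⁴ m = 27.8 fm.

λ = 27.8 fm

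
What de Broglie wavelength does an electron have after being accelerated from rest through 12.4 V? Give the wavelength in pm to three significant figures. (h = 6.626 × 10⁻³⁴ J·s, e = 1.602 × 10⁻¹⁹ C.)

KE = eV = 1.602 × 10⁻¹⁹ × 12.40 = 1.986 × 10⁻¹⁸ J.
p = √(2mKE) = √(2 × 9.109 × 10⁻³¹ × 1.986 × 10⁻¹⁸) = 1.902 × 10⁻²⁴ kg·m/s.
λ = h/p = 6.626 × 10⁻³⁴ / 1.902 × 10⁻²⁴ = 3.48 × 10⁻¹⁰ m = 348 pm.

λ = 348 pm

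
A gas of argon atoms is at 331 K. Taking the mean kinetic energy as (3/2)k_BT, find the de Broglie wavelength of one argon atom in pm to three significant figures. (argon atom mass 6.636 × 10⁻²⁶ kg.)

KE = (3/2)k_BT = 1.5 × 1.381 × 10⁻²³ × 331 = 6.857 × 10⁻²¹ J.
p = √(2mKE) = √(2 × 6.636 × 10⁻²⁶ × 6.857 × 10⁻²¹) = 3.017 × 10⁻²³ kg·m/s.
λ = h/p = 2.20 × 10⁻¹¹ m = 22.0 pm.

λ = 22.0 pm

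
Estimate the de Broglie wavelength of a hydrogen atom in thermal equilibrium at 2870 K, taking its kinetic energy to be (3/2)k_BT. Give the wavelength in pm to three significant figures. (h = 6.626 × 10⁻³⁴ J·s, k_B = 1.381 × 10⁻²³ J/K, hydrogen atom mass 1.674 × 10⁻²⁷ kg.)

λ = 47.0 pm

KE = (3/2)k_BT = 1.5 × 1.381 × 10⁻²³ × 2870 = 5.945 × 10⁻²⁰ J.
p = √(2mKE) = √(2 × 1.674 × 10⁻²⁷ × 5.945 × 10⁻²⁰) = 1.411 × 10⁻²³ kg·m/s.
λ = h/p = 4.70 × 10⁻¹¹ m = 47.0 pm.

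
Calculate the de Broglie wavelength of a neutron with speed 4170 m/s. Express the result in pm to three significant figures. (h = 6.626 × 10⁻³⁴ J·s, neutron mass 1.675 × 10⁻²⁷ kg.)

λ = 94.9 pm

p = mv = 1.675 × 10⁻²⁷ × 4170 = 6.985 × 10⁻²⁴ kg·m/s.
λ = h/p = 6.626 × 10⁻³⁴ / 6.985 × 10⁻²⁴ = 9.49 × 10⁻¹¹ m = 94.9 pm.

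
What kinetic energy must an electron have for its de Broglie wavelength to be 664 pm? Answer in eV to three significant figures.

p = h/λ = 6.626 × 10⁻³⁴ / 6.640 × 10⁻¹⁰ = 9.979 × 10⁻²⁵ kg·m/s.
KE = p²/(2m) = (9.979 × 10⁻²⁵)² / (2 × 9.109 × 10⁻³¹) = 5.466 × 10⁻¹⁹ J = 3.41 eV.

KE = 3.41 eV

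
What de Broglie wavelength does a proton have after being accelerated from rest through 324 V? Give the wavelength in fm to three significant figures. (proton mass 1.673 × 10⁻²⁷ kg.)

λ = 1590 fm

KE = eV = 1.602 × 10⁻¹⁹ × 324.0 = 5.190 × 10⁻¹⁷ J.
p = √(2mKE) = √(2 × 1.673 × 10⁻²⁷ × 5.190 × 10⁻¹⁷) = 4.167 × 10⁻²² kg·m/s.
λ = h/p = 6.626 × 10⁻³⁴ / 4.167 × 10⁻²² = 1.59 × 10⁻¹² m = 1590 fm.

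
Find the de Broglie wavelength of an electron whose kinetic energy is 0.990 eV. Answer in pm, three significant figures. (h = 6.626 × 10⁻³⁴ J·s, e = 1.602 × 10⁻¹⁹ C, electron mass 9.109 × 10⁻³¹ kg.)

λ = 1230 pm

KE = 0.990 eV = 1.586 × 10⁻¹⁹ J.
p = √(2mKE) = √(2 × 9.109 × 10⁻³¹ × 1.586 × 10⁻¹⁹) = 5.375 × 10⁻²⁵ kg·m/s.
λ = h/p = 6.626 × 10⁻³⁴ / 5.375 × 10⁻²⁵ = 1.23 × 10⁻⁹ m = 1230 pm.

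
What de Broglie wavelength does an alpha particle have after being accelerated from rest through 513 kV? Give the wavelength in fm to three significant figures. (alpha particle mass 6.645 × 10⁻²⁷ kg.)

KE = 2eV = 2 × 1.602 × 10⁻¹⁹ × 5.130 × 10⁵ = 1.644 × 10⁻¹³ J.
p = √(2mKE) = √(2 × 6.645 × 10⁻²⁷ × 1.644 × 10⁻¹³) = 4.674 × 10⁻²⁰ kg·m/s.
λ = h/p = 6.626 × 10⁻³⁴ / 4.674 × 10⁻²⁰ = 1.42 × 10⁻¹⁴ m = 14.2 fm.

λ = 14.2 fm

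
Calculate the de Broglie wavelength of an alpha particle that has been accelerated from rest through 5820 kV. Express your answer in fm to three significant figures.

λ = 4.21 fm

KE = 2eV = 2 × 1.602 × 10⁻¹⁹ × 5.820 × 10⁶ = 1.865 × 10⁻¹² J.
p = √(2mKE) = √(2 × 6.645 × 10⁻²⁷ × 1.865 × 10⁻¹²) = 1.574 × 10⁻¹⁹ kg·m/s.
λ = h/p = 6.626 × 10⁻³⁴ / 1.574 × 10⁻¹⁹ = 4.21 × 10⁻¹⁵ m = 4.21 fm.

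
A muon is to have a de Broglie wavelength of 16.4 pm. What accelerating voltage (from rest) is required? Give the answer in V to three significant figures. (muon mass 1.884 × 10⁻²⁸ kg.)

p = h/λ = 6.626 × 10⁻³⁴ / 1.640 × 10⁻¹¹ = 4.040 × 10⁻²³ kg·m/s.
KE = p²/(2m) = 4.332 × 10⁻¹⁸ J.
V = KE/e = 4.332 × 10⁻¹⁸ / (1.602 × 10⁻¹⁹) = 27.0 V.

V = 27.0 V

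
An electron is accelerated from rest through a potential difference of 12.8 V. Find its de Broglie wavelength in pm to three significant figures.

λ = 343 pm

KE = eV = 1.602 × 10⁻¹⁹ × 12.80 = 2.051 × 10⁻¹⁸ J.
p = √(2mKE) = √(2 × 9.109 × 10⁻³¹ × 2.051 × 10⁻¹⁸) = 1.933 × 10⁻²⁴ kg·m/s.
λ = h/p = 6.626 × 10⁻³⁴ / 1.933 × 10⁻²⁴ = 3.43 × 10⁻¹⁰ m = 343 pm.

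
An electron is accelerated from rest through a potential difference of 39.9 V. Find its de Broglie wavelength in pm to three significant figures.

KE = eV = 1.602 × 10⁻¹⁹ × 39.90 = 6.392 × 10⁻¹⁸ J.
p = √(2mKE) = √(2 × 9.109 × 10⁻³¹ × 6.392 × 10⁻¹⁸) = 3.412 × 10⁻²⁴ kg·m/s.
λ = h/p = 6.626 × 10⁻³⁴ / 3.412 × 10⁻²⁴ = 1.94 × 10⁻¹⁰ m = 194 pm.

λ = 194 pm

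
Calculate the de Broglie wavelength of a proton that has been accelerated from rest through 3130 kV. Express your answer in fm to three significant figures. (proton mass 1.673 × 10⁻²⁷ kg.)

KE = eV = 1.602 × 10⁻¹⁹ × 3.130 × 10⁶ = 5.014 × 10⁻¹³ J.
p = √(2mKE) = √(2 × 1.673 × 10⁻²⁷ × 5.014 × 10⁻¹³) = 4.096 × 10⁻²⁰ kg·m/s.
λ = h/p = 6.626 × 10⁻³⁴ / 4.096 × 10⁻²⁰ = 1.62 × 10⁻¹⁴ m = 16.2 fm.

λ = 16.2 fm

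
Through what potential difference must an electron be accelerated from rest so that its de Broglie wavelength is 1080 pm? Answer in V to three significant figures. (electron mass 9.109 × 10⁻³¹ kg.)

V = 1.29 V

p = h/λ = 6.626 × 10⁻³⁴ / 1.080 × 10⁻⁹ = 6.135 × 10⁻²⁵ kg·m/s.
KE = p²/(2m) = 2.066 × 10⁻¹⁹ J.
V = KE/e = 2.066 × 10⁻¹⁹ / (1.602 × 10⁻¹⁹) = 1.29 V.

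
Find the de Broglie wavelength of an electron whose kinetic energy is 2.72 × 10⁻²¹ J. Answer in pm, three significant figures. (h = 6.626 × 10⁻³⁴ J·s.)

λ = 9410 pm

p = √(2mKE) = √(2 × 9.109 × 10⁻³¹ × 2.720 × 10⁻²¹) = 7.039 × 10⁻²⁶ kg·m/s.
λ = h/p = 6.626 × 10⁻³⁴ / 7.039 × 10⁻²⁶ = 9.41 × 10⁻⁹ m = 9410 pm.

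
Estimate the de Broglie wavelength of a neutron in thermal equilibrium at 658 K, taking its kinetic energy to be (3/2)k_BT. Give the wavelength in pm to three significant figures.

λ = 98.1 pm

KE = (3/2)k_BT = 1.5 × 1.381 × 10⁻²³ × 658 = 1.363 × 10⁻²⁰ J.
p = √(2mKE) = √(2 × 1.675 × 10⁻²⁷ × 1.363 × 10⁻²⁰) = 6.757 × 10⁻²⁴ kg·m/s.
λ = h/p = 9.81 × 10⁻¹¹ m = 98.1 pm.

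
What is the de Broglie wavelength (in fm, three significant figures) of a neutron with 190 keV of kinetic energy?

λ = 65.6 fm

KE = 190 keV = 3.044 × 10⁻¹⁴ J.
p = √(2mKE) = √(2 × 1.675 × 10⁻²⁷ × 3.044 × 10⁻¹⁴) = 1.010 × 10⁻²⁰ kg·m/s.
λ = h/p = 6.626 × 10⁻³⁴ / 1.010 × 10⁻²⁰ = 6.56 × 10⁻¹⁴ m = 65.6 fm.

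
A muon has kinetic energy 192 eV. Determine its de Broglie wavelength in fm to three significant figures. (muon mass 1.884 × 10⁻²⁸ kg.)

λ = 6150 fm

KE = 192 eV = 3.076 × 10⁻¹⁷ J.
p = √(2mKE) = √(2 × 1.884 × 10⁻²⁸ × 3.076 × 10⁻¹⁷) = 1.077 × 10⁻²² kg·m/s.
λ = h/p = 6.626 × 10⁻³⁴ / 1.077 × 10⁻²² = 6.15 × 10⁻¹² m = 6150 fm.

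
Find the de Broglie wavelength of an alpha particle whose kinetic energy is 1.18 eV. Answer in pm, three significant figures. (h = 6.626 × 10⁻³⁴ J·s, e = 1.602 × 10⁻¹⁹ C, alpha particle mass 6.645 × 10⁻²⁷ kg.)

KE = 1.18 eV = 1.890 × 10⁻¹⁹ J.
p = √(2mKE) = √(2 × 6.645 × 10⁻²⁷ × 1.890 × 10⁻¹⁹) = 5.012 × 10⁻²³ kg·m/s.
λ = h/p = 6.626 × 10⁻³⁴ / 5.012 × 10⁻²³ = 1.32 × 10⁻¹¹ m = 13.2 pm.

λ = 13.2 pm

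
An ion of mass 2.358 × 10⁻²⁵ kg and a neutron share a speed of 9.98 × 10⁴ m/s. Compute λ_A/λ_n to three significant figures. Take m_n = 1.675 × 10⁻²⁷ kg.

At fixed v, p = mv so λ = h/(mv) ∝ 1/m.
λ_A/λ_n = m_n/m_A = 1.675 × 10⁻²⁷/2.358 × 10⁻²⁵ = 7.10 × 10⁻³.

λ_A/λ_n = 7.10 × 10⁻³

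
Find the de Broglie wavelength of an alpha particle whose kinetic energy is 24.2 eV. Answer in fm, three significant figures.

λ = 2920 fm

KE = 24.2 eV = 3.877 × 10⁻¹⁸ J.
p = √(2mKE) = √(2 × 6.645 × 10⁻²⁷ × 3.877 × 10⁻¹⁸) = 2.270 × 10⁻²² kg·m/s.
λ = h/p = 6.626 × 10⁻³⁴ / 2.270 × 10⁻²² = 2.92 × 10⁻¹² m = 2920 fm.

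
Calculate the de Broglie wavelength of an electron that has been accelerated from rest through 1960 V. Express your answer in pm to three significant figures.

λ = 27.7 pm

KE = eV = 1.602 × 10⁻¹⁹ × 1960 = 3.140 × 10⁻¹⁶ J.
p = √(2mKE) = √(2 × 9.109 × 10⁻³¹ × 3.140 × 10⁻¹⁶) = 2.392 × 10⁻²³ kg·m/s.
λ = h/p = 6.626 × 10⁻³⁴ / 2.392 × 10⁻²³ = 2.77 × 10⁻¹¹ m = 27.7 pm.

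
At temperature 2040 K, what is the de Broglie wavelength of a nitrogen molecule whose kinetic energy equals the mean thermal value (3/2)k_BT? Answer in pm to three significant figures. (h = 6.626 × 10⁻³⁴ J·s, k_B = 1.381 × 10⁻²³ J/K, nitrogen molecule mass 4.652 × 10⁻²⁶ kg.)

λ = 10.6 pm

KE = (3/2)k_BT = 1.5 × 1.381 × 10⁻²³ × 2040 = 4.226 × 10⁻²⁰ J.
p = √(2mKE) = √(2 × 4.652 × 10⁻²⁶ × 4.226 × 10⁻²⁰) = 6.270 × 10⁻²³ kg·m/s.
λ = h/p = 1.06 × 10⁻¹¹ m = 10.6 pm.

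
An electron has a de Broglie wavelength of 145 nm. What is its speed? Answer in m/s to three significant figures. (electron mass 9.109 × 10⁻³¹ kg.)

p = h/λ = 6.626 × 10⁻³⁴ / 1.450 × 10⁻⁷ = 4.570 × 10⁻²⁷ kg·m/s.
v = p/m = 4.570 × 10⁻²⁷ / 9.109 × 10⁻³¹ = 5.02 × 10³ m/s = 5020 m/s.

v = 5020 m/s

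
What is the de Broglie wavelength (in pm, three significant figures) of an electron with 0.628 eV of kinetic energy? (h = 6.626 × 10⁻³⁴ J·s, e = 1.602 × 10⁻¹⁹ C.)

λ = 1550 pm

KE = 0.628 eV = 1.006 × 10⁻¹⁹ J.
p = √(2mKE) = √(2 × 9.109 × 10⁻³¹ × 1.006 × 10⁻¹⁹) = 4.281 × 10⁻²⁵ kg·m/s.
λ = h/p = 6.626 × 10⁻³⁴ / 4.281 × 10⁻²⁵ = 1.55 × 10⁻⁹ m = 1550 pm.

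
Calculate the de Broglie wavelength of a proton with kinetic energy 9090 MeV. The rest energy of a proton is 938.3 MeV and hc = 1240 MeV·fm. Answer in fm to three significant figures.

Total energy E = KE + m₀c² = 9090 + 938.3 = 10028.3 MeV.
(pc)² = E² − (m₀c²)² = (10028.3)² − (938.3)² = 9.969 × 10⁷ MeV², so pc = 9984 MeV.
λ = hc/(pc) = 1240 MeV·fm / 9984 MeV = 0.124 fm.

λ = 0.124 fm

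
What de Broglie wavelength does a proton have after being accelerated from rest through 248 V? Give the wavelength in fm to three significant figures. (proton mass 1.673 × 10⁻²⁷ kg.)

KE = eV = 1.602 × 10⁻¹⁹ × 248.0 = 3.973 × 10⁻¹⁷ J.
p = √(2mKE) = √(2 × 1.673 × 10⁻²⁷ × 3.973 × 10⁻¹⁷) = 3.646 × 10⁻²² kg·m/s.
λ = h/p = 6.626 × 10⁻³⁴ / 3.646 × 10⁻²² = 1.82 × 10⁻¹² m = 1820 fm.

λ = 1820 fm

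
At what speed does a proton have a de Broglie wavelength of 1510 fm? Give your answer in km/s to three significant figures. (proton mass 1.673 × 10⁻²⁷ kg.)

p = h/λ = 6.626 × 10⁻³⁴ / 1.510 × 10⁻¹² = 4.388 × 10⁻²² kg·m/s.
v = p/m = 4.388 × 10⁻²² / 1.673 × 10⁻²⁷ = 2.62 × 10⁵ m/s = 262 km/s.

v = 262 km/s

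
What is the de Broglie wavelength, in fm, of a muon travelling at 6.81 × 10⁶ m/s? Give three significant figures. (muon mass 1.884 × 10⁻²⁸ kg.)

λ = 516 fm

p = mv = 1.884 × 10⁻²⁸ × 6.81 × 10⁶ = 1.283 × 10⁻²¹ kg·m/s.
λ = h/p = 6.626 × 10⁻³⁴ / 1.283 × 10⁻²¹ = 5.16 × 10⁻¹³ m = 516 fm.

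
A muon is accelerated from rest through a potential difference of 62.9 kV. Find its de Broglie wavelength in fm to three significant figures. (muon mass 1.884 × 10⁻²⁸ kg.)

λ = 340 fm

KE = eV = 1.602 × 10⁻¹⁹ × 6.290 × 10⁴ = 1.008 × 10⁻¹⁴ J.
p = √(2mKE) = √(2 × 1.884 × 10⁻²⁸ × 1.008 × 10⁻¹⁴) = 1.949 × 10⁻²¹ kg·m/s.
λ = h/p = 6.626 × 10⁻³⁴ / 1.949 × 10⁻²¹ = 3.40 × 10⁻¹³ m = 340 fm.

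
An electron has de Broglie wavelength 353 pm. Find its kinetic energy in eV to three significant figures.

KE = 12.1 eV

p = h/λ = 6.626 × 10⁻³⁴ / 3.530 × 10⁻¹⁰ = 1.877 × 10⁻²⁴ kg·m/s.
KE = p²/(2m) = (1.877 × 10⁻²⁴)² / (2 × 9.109 × 10⁻³¹) = 1.934 × 10⁻¹⁸ J = 12.1 eV.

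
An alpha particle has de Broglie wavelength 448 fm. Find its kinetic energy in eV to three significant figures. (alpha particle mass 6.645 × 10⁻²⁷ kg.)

KE = 1030 eV

p = h/λ = 6.626 × 10⁻³⁴ / 4.480 × 10⁻¹³ = 1.479 × 10⁻²¹ kg·m/s.
KE = p²/(2m) = (1.479 × 10⁻²¹)² / (2 × 6.645 × 10⁻²⁷) = 1.646 × 10⁻¹⁶ J = 1030 eV.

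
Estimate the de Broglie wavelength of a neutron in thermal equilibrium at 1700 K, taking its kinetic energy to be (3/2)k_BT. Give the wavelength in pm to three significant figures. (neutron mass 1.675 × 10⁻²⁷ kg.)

λ = 61.0 pm

KE = (3/2)k_BT = 1.5 × 1.381 × 10⁻²³ × 1700 = 3.522 × 10⁻²⁰ J.
p = √(2mKE) = √(2 × 1.675 × 10⁻²⁷ × 3.522 × 10⁻²⁰) = 1.086 × 10⁻²³ kg·m/s.
λ = h/p = 6.10 × 10⁻¹¹ m = 61.0 pm.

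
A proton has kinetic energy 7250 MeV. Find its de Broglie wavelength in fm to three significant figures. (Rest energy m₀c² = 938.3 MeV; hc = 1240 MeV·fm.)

Total energy E = KE + m₀c² = 7250 + 938.3 = 8188.3 MeV.
(pc)² = E² − (m₀c²)² = (8188.3)² − (938.3)² = 6.617 × 10⁷ MeV², so pc = 8134 MeV.
λ = hc/(pc) = 1240 MeV·fm / 8134 MeV = 0.152 fm.

λ = 0.152 fm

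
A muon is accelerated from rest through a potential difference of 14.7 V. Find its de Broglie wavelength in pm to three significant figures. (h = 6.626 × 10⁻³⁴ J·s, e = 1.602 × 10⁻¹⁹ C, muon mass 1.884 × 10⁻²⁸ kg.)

λ = 22.2 pm

KE = eV = 1.602 × 10⁻¹⁹ × 14.70 = 2.355 × 10⁻¹⁸ J.
p = √(2mKE) = √(2 × 1.884 × 10⁻²⁸ × 2.355 × 10⁻¹⁸) = 2.979 × 10⁻²³ kg·m/s.
λ = h/p = 6.626 × 10⁻³⁴ / 2.979 × 10⁻²³ = 2.22 × 10⁻¹¹ m = 22.2 pm.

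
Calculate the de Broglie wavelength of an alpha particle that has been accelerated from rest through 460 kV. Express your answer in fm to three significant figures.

λ = 15.0 fm

KE = 2eV = 2 × 1.602 × 10⁻¹⁹ × 4.600 × 10⁵ = 1.474 × 10⁻¹³ J.
p = √(2mKE) = √(2 × 6.645 × 10⁻²⁷ × 1.474 × 10⁻¹³) = 4.426 × 10⁻²⁰ kg·m/s.
λ = h/p = 6.626 × 10⁻³⁴ / 4.426 × 10⁻²⁰ = 1.50 × 10⁻¹⁴ m = 15.0 fm.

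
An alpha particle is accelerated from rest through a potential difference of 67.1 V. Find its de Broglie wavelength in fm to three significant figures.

KE = 2eV = 2 × 1.602 × 10⁻¹⁹ × 67.10 = 2.150 × 10⁻¹⁷ J.
p = √(2mKE) = √(2 × 6.645 × 10⁻²⁷ × 2.150 × 10⁻¹⁷) = 5.345 × 10⁻²² kg·m/s.
λ = h/p = 6.626 × 10⁻³⁴ / 5.345 × 10⁻²² = 1.24 × 10⁻¹² m = 1240 fm.

λ = 1240 fm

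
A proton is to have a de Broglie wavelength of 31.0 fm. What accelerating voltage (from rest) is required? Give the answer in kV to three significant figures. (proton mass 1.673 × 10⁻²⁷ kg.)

V = 852 kV

p = h/λ = 6.626 × 10⁻³⁴ / 3.100 × 10⁻¹⁴ = 2.137 × 10⁻²⁰ kg·m/s.
KE = p²/(2m) = 1.365 × 10⁻¹³ J.
V = KE/e = 1.365 × 10⁻¹³ / (1.602 × 10⁻¹⁹) = 852 kV.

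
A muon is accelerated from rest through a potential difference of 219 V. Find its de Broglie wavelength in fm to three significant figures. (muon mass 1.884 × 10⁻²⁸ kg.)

λ = 5760 fm

KE = eV = 1.602 × 10⁻¹⁹ × 219.0 = 3.508 × 10⁻¹⁷ J.
p = √(2mKE) = √(2 × 1.884 × 10⁻²⁸ × 3.508 × 10⁻¹⁷) = 1.150 × 10⁻²² kg·m/s.
λ = h/p = 6.626 × 10⁻³⁴ / 1.150 × 10⁻²² = 5.76 × 10⁻¹² m = 5760 fm.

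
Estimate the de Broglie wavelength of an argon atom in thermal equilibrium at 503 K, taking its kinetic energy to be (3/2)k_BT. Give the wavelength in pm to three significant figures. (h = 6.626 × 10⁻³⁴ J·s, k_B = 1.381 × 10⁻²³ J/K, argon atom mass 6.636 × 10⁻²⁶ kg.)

λ = 17.8 pm

KE = (3/2)k_BT = 1.5 × 1.381 × 10⁻²³ × 503 = 1.042 × 10⁻²⁰ J.
p = √(2mKE) = √(2 × 6.636 × 10⁻²⁶ × 1.042 × 10⁻²⁰) = 3.719 × 10⁻²³ kg·m/s.
λ = h/p = 1.78 × 10⁻¹¹ m = 17.8 pm.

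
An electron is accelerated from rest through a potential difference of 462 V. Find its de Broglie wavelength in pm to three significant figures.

λ = 57.1 pm

KE = eV = 1.602 × 10⁻¹⁹ × 462.0 = 7.401 × 10⁻¹⁷ J.
p = √(2mKE) = √(2 × 9.109 × 10⁻³¹ × 7.401 × 10⁻¹⁷) = 1.161 × 10⁻²³ kg·m/s.
λ = h/p = 6.626 × 10⁻³⁴ / 1.161 × 10⁻²³ = 5.71 × 10⁻¹¹ m = 57.1 pm.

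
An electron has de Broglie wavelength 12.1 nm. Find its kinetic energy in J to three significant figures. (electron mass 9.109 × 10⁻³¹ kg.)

p = h/λ = 6.626 × 10⁻³⁴ / 1.210 × 10⁻⁸ = 5.476 × 10⁻²⁶ kg·m/s.
KE = p²/(2m) = (5.476 × 10⁻²⁶)² / (2 × 9.109 × 10⁻³¹) = 1.646 × 10⁻²¹ J = 1.65 × 10⁻²¹ J.

KE = 1.65 × 10⁻²¹ J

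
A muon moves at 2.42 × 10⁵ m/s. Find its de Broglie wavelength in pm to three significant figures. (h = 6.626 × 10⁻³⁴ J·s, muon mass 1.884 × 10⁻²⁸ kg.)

λ = 14.5 pm

p = mv = 1.884 × 10⁻²⁸ × 2.42 × 10⁵ = 4.559 × 10⁻²³ kg·m/s.
λ = h/p = 6.626 × 10⁻³⁴ / 4.559 × 10⁻²³ = 1.45 × 10⁻¹¹ m = 14.5 pm.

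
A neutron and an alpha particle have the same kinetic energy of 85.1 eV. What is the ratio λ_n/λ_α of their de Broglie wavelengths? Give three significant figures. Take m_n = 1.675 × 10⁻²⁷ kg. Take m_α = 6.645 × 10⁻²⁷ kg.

λ_n/λ_α = 1.99

At fixed KE, p = √(2mKE) so λ = h/p ∝ 1/√m.
λ_n/λ_α = √(m_α/m_n) = √(6.645 × 10⁻²⁷/1.675 × 10⁻²⁷) = √(3.967) = 1.99.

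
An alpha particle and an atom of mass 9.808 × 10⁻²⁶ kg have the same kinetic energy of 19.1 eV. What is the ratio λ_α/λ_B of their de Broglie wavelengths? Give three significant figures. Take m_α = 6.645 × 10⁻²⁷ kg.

At fixed KE, p = √(2mKE) so λ = h/p ∝ 1/√m.
λ_α/λ_B = √(m_B/m_α) = √(9.808 × 10⁻²⁶/6.645 × 10⁻²⁷) = √(14.76) = 3.84.

λ_α/λ_B = 3.84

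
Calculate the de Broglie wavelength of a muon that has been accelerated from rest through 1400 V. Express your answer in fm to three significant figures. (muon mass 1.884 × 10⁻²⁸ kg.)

λ = 2280 fm

KE = eV = 1.602 × 10⁻¹⁹ × 1400 = 2.243 × 10⁻¹⁶ J.
p = √(2mKE) = √(2 × 1.884 × 10⁻²⁸ × 2.243 × 10⁻¹⁶) = 2.907 × 10⁻²² kg·m/s.
λ = h/p = 6.626 × 10⁻³⁴ / 2.907 × 10⁻²² = 2.28 × 10⁻¹² m = 2280 fm.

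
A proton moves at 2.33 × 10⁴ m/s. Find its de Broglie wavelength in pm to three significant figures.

λ = 17.0 pm

p = mv = 1.673 × 10⁻²⁷ × 2.33 × 10⁴ = 3.898 × 10⁻²³ kg·m/s.
λ = h/p = 6.626 × 10⁻³⁴ / 3.898 × 10⁻²³ = 1.70 × 10⁻¹¹ m = 17.0 pm.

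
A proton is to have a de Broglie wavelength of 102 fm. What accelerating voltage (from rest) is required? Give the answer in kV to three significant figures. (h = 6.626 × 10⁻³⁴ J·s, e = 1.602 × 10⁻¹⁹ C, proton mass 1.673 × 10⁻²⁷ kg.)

V = 78.7 kV

p = h/λ = 6.626 × 10⁻³⁴ / 1.020 × 10⁻¹³ = 6.496 × 10⁻²¹ kg·m/s.
KE = p²/(2m) = 1.261 × 10⁻¹⁴ J.
V = KE/e = 1.261 × 10⁻¹⁴ / (1.602 × 10⁻¹⁹) = 78.7 kV.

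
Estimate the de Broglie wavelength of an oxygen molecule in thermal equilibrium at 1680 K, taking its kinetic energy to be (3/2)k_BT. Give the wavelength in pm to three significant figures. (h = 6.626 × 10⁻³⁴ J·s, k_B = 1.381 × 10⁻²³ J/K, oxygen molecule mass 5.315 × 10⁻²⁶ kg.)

KE = (3/2)k_BT = 1.5 × 1.381 × 10⁻²³ × 1680 = 3.480 × 10⁻²⁰ J.
p = √(2mKE) = √(2 × 5.315 × 10⁻²⁶ × 3.480 × 10⁻²⁰) = 6.082 × 10⁻²³ kg·m/s.
λ = h/p = 1.09 × 10⁻¹¹ m = 10.9 pm.

λ = 10.9 pm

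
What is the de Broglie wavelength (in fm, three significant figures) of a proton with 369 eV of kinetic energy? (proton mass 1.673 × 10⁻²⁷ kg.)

λ = 1490 fm

KE = 369 eV = 5.911 × 10⁻¹⁷ J.
p = √(2mKE) = √(2 × 1.673 × 10⁻²⁷ × 5.911 × 10⁻¹⁷) = 4.447 × 10⁻²² kg·m/s.
λ = h/p = 6.626 × 10⁻³⁴ / 4.447 × 10⁻²² = 1.49 × 10⁻¹² m = 1490 fm.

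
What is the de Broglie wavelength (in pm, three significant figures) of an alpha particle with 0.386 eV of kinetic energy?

λ = 23.1 pm

KE = 0.386 eV = 6.184 × 10⁻²⁰ J.
p = √(2mKE) = √(2 × 6.645 × 10⁻²⁷ × 6.184 × 10⁻²⁰) = 2.867 × 10⁻²³ kg·m/s.
λ = h/p = 6.626 × 10⁻³⁴ / 2.867 × 10⁻²³ = 2.31 × 10⁻¹¹ m = 23.1 pm.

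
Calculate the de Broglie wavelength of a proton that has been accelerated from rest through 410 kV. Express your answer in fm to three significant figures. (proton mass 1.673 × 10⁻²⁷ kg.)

λ = 44.7 fm

KE = eV = 1.602 × 10⁻¹⁹ × 4.100 × 10⁵ = 6.568 × 10⁻¹⁴ J.
p = √(2mKE) = √(2 × 1.673 × 10⁻²⁷ × 6.568 × 10⁻¹⁴) = 1.482 × 10⁻²⁰ kg·m/s.
λ = h/p = 6.626 × 10⁻³⁴ / 1.482 × 10⁻²⁰ = 4.47 × 10⁻¹⁴ m = 44.7 fm.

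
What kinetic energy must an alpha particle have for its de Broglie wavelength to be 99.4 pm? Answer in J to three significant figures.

KE = 3.34 × 10⁻²¹ J

p = h/λ = 6.626 × 10⁻³⁴ / 9.940 × 10⁻¹¹ = 6.666 × 10⁻²⁴ kg·m/s.
KE = p²/(2m) = (6.666 × 10⁻²⁴)² / (2 × 6.645 × 10⁻²⁷) = 3.344 × 10⁻²¹ J = 3.34 × 10⁻²¹ J.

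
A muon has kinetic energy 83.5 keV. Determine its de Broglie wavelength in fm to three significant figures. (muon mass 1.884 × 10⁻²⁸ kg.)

λ = 295 fm

KE = 83.5 keV = 1.338 × 10⁻¹⁴ J.
p = √(2mKE) = √(2 × 1.884 × 10⁻²⁸ × 1.338 × 10⁻¹⁴) = 2.245 × 10⁻²¹ kg·m/s.
λ = h/p = 6.626 × 10⁻³⁴ / 2.245 × 10⁻²¹ = 2.95 × 10⁻¹³ m = 295 fm.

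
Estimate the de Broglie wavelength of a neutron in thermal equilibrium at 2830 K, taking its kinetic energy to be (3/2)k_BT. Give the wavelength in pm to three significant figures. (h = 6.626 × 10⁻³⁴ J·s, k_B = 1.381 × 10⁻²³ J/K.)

KE = (3/2)k_BT = 1.5 × 1.381 × 10⁻²³ × 2830 = 5.862 × 10⁻²⁰ J.
p = √(2mKE) = √(2 × 1.675 × 10⁻²⁷ × 5.862 × 10⁻²⁰) = 1.401 × 10⁻²³ kg·m/s.
λ = h/p = 4.73 × 10⁻¹¹ m = 47.3 pm.

λ = 47.3 pm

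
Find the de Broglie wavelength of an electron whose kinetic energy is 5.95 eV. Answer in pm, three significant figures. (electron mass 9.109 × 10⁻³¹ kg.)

λ = 503 pm

KE = 5.95 eV = 9.532 × 10⁻¹⁹ J.
p = √(2mKE) = √(2 × 9.109 × 10⁻³¹ × 9.532 × 10⁻¹⁹) = 1.318 × 10⁻²⁴ kg·m/s.
λ = h/p = 6.626 × 10⁻³⁴ / 1.318 × 10⁻²⁴ = 5.03 × 10⁻¹⁰ m = 503 pm.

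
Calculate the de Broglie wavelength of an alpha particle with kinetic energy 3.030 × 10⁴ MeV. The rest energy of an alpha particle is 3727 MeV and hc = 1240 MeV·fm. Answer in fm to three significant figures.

λ = 0.0367 fm

Total energy E = KE + m₀c² = 3.030 × 10⁴ + 3727 = 34027 MeV.
(pc)² = E² − (m₀c²)² = (34027)² − (3727)² = 1.144 × 10⁹ MeV², so pc = 3.382 × 10⁴ MeV.
λ = hc/(pc) = 1240 MeV·fm / 3.382 × 10⁴ MeV = 0.0367 fm.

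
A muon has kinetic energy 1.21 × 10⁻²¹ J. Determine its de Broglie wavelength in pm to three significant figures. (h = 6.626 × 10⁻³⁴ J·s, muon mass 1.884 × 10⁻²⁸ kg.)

λ = 981 pm

p = √(2mKE) = √(2 × 1.884 × 10⁻²⁸ × 1.210 × 10⁻²¹) = 6.752 × 10⁻²⁵ kg·m/s.
λ = h/p = 6.626 × 10⁻³⁴ / 6.752 × 10⁻²⁵ = 9.81 × 10⁻¹⁰ m = 981 pm.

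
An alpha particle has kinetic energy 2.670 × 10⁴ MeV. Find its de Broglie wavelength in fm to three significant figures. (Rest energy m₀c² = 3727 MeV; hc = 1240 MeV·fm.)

λ = 0.0411 fm

Total energy E = KE + m₀c² = 2.670 × 10⁴ + 3727 = 30427 MeV.
(pc)² = E² − (m₀c²)² = (30427)² − (3727)² = 9.119 × 10⁸ MeV², so pc = 3.020 × 10⁴ MeV.
λ = hc/(pc) = 1240 MeV·fm / 3.020 × 10⁴ MeV = 0.0411 fm.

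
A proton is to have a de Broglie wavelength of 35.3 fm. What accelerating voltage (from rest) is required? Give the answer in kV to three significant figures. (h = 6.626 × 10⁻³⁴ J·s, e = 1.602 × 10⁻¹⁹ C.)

V = 657 kV

p = h/λ = 6.626 × 10⁻³⁴ / 3.530 × 10⁻¹⁴ = 1.877 × 10⁻²⁰ kg·m/s.
KE = p²/(2m) = 1.053 × 10⁻¹³ J.
V = KE/e = 1.053 × 10⁻¹³ / (1.602 × 10⁻¹⁹) = 657 kV.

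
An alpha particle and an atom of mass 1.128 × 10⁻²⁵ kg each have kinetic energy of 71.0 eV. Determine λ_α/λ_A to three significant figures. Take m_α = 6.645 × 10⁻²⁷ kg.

At fixed KE, p = √(2mKE) so λ = h/p ∝ 1/√m.
λ_α/λ_A = √(m_A/m_α) = √(1.128 × 10⁻²⁵/6.645 × 10⁻²⁷) = √(16.98) = 4.12.

λ_α/λ_A = 4.12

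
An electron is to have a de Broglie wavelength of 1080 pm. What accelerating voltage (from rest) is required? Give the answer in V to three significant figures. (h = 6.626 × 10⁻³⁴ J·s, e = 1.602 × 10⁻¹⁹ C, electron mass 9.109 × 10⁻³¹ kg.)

p = h/λ = 6.626 × 10⁻³⁴ / 1.080 × 10⁻⁹ = 6.135 × 10⁻²⁵ kg·m/s.
KE = p²/(2m) = 2.066 × 10⁻¹⁹ J.
V = KE/e = 2.066 × 10⁻¹⁹ / (1.602 × 10⁻¹⁹) = 1.29 V.

V = 1.29 V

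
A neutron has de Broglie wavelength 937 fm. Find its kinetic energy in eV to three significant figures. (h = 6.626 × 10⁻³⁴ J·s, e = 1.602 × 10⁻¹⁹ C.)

p = h/λ = 6.626 × 10⁻³⁴ / 9.370 × 10⁻¹³ = 7.072 × 10⁻²² kg·m/s.
KE = p²/(2m) = (7.072 × 10⁻²²)² / (2 × 1.675 × 10⁻²⁷) = 1.493 × 10⁻¹⁶ J = 932 eV.

KE = 932 eV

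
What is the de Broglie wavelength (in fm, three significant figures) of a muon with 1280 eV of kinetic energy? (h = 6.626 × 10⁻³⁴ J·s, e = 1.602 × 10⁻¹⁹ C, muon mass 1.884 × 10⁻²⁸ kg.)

λ = 2380 fm

KE = 1280 eV = 2.051 × 10⁻¹⁶ J.
p = √(2mKE) = √(2 × 1.884 × 10⁻²⁸ × 2.051 × 10⁻¹⁶) = 2.780 × 10⁻²² kg·m/s.
λ = h/p = 6.626 × 10⁻³⁴ / 2.780 × 10⁻²² = 2.38 × 10⁻¹² m = 2380 fm.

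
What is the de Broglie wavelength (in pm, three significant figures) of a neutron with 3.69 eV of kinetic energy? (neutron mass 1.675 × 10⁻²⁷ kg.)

λ = 14.9 pm

KE = 3.69 eV = 5.911 × 10⁻¹⁹ J.
p = √(2mKE) = √(2 × 1.675 × 10⁻²⁷ × 5.911 × 10⁻¹⁹) = 4.450 × 10⁻²³ kg·m/s.
λ = h/p = 6.626 × 10⁻³⁴ / 4.450 × 10⁻²³ = 1.49 × 10⁻¹¹ m = 14.9 pm.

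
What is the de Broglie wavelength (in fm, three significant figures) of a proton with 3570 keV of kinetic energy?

KE = 3570 keV = 5.719 × 10⁻¹³ J.
p = √(2mKE) = √(2 × 1.673 × 10⁻²⁷ × 5.719 × 10⁻¹³) = 4.374 × 10⁻²⁰ kg·m/s.
λ = h/p = 6.626 × 10⁻³⁴ / 4.374 × 10⁻²⁰ = 1.51 × 10⁻¹⁴ m = 15.1 fm.

λ = 15.1 fm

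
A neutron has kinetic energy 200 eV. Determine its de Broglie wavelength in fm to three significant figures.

λ = 2020 fm

KE = 200 eV = 3.204 × 10⁻¹⁷ J.
p = √(2mKE) = √(2 × 1.675 × 10⁻²⁷ × 3.204 × 10⁻¹⁷) = 3.276 × 10⁻²² kg·m/s.
λ = h/p = 6.626 × 10⁻³⁴ / 3.276 × 10⁻²² = 2.02 × 10⁻¹² m = 2020 fm.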